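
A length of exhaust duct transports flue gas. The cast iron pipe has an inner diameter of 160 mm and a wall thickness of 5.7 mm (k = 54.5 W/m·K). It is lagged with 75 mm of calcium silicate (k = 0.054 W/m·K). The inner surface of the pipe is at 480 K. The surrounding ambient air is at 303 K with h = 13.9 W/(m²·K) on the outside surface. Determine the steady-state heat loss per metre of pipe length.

Per-layer cylindrical resistances, series-summed:
R_cast iron pipe wall = ln(85.7/80)/(2π×54.5×1) = 2.01×10^-4 K/W
R_calcium silicate = ln(160.7/85.7)/(2π×0.054×1) = 1.853 K/W
R_outer film = 1/(h_o·2πr_oL) = 1/(13.9×2π×0.1607×1) = 0.07125 K/W
R_total = 1.924 K/W
Q = ΔT/R_total = 177/1.924

q′ ≈ 92 W/m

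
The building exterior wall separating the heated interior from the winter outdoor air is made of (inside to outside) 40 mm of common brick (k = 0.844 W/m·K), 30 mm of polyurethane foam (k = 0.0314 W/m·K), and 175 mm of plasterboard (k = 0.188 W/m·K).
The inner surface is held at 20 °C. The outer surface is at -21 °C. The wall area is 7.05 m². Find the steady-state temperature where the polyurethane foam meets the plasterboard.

T ≈ -1.26 °C

Model the wall as resistances in series:
R_common brick = L/(kA) = 0.04/(0.844×7.05) = 0.006722 K/W
R_polyurethane foam = L/(kA) = 0.03/(0.0314×7.05) = 0.1355 K/W
R_plasterboard = L/(kA) = 0.175/(0.188×7.05) = 0.132 K/W
R_total = 0.2743 K/W;  Q = ΔT/R_total = 41/0.2743 = 149.5 W
T_interface = T_inner − Q·ΣR(inner→interface) = 20 − 149×0.1422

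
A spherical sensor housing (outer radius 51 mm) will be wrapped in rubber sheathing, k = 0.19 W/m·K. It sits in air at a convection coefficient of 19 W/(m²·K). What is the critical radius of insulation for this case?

For a sphere r_cr = 2k/h = 2×0.19/19
r_cr = 20 mm; since the bare radius (51 mm) is above r_cr, any added insulation will reduce heat loss.

r_cr ≈ 20 mm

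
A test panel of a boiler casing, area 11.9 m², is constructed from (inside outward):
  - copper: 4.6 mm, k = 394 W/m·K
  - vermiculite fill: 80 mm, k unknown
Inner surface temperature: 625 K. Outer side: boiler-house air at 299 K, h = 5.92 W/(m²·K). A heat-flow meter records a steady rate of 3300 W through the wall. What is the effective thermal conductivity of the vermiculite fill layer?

Thermal resistances in series:
R_copper = L/(kA) = 0.0046/(394×11.9) = 9.811×10^-7 K/W
R_outer film = 1/(h_o·A) = 1/(5.92×11.9) = 0.01419 K/W
Sum of known resistances R_other = 0.0142 K/W
Total R = ΔT/Q = 326/3300 = 0.09879 K/W
R_vermiculite fill = R_total − R_other = 0.08459 K/W
k = L/(R·A) = 0.08/(0.08459×11.9)

k ≈ 0.0795 W/(m·K)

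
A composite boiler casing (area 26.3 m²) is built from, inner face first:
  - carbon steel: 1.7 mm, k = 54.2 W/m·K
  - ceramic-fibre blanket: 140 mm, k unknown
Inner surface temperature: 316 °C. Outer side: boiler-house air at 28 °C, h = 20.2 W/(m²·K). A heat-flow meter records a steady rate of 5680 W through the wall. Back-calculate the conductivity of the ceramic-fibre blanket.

Treating each layer as a thermal resistance in series:
R_carbon steel = L/(kA) = 0.0017/(54.2×26.3) = 1.193×10^-6 K/W
R_outer film = 1/(h_o·A) = 1/(20.2×26.3) = 0.001882 K/W
Sum of known resistances R_other = 0.001884 K/W
Total R = ΔT/Q = 288/5680 = 0.0507 K/W
R_ceramic-fibre blanket = R_total − R_other = 0.04882 K/W
k = L/(R·A) = 0.14/(0.04882×26.3)

k ≈ 0.109 W/(m·K)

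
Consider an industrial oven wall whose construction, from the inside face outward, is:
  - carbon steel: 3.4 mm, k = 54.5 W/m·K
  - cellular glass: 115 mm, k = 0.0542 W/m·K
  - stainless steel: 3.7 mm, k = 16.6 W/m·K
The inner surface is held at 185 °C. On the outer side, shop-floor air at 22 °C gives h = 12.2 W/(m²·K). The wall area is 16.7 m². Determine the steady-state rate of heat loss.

Using the resistance-network approach (series):
R_carbon steel = L/(kA) = 0.0034/(54.5×16.7) = 3.736×10^-6 K/W
R_cellular glass = L/(kA) = 0.115/(0.0542×16.7) = 0.1271 K/W
R_stainless steel = L/(kA) = 0.0037/(16.6×16.7) = 1.335×10^-5 K/W
R_outer film = 1/(h_o·A) = 1/(12.2×16.7) = 0.004908 K/W
R_total = 0.132 K/W
Q = ΔT / R_total = 163 / 0.132

Q ≈ 1240 W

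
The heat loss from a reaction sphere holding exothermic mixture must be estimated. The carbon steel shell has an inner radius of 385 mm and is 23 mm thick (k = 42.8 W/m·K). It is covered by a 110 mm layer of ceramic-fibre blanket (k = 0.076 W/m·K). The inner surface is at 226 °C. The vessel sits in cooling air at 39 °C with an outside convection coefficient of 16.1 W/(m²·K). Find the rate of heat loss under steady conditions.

Q ≈ 332 W

Spherical conduction: R = (1/r_in − 1/r_out)/(4πk) per layer; series-sum.
R_carbon steel shell = (1/0.385 − 1/0.408)/(4π×42.8) = 2.722×10^-4 K/W
R_ceramic-fibre blanket = (1/0.408 − 1/0.518)/(4π×0.076) = 0.545 K/W
R_outer film = 1/(h·4πr_o²) = 1/(16.1×4π×0.518²) = 0.01842 K/W
R_total = 0.5637 K/W
Q = ΔT/R_total = 187/0.5637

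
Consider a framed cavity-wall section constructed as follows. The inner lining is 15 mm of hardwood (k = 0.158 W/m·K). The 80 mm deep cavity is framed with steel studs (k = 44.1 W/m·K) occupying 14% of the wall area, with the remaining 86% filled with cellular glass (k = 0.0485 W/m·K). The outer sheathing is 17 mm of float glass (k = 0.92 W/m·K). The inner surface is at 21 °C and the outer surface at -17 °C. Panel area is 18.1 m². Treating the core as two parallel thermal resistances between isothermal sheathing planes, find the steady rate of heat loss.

Sheathing layers in series; stud and cavity paths in parallel between them.
R_inner = 0.015/(0.158×18.1) = 0.005245 K/W
R_stud  = 0.08/(44.1×0.14×18.1) = 7.159×10^-4 K/W
R_cav   = 0.08/(0.0485×0.86×18.1) = 0.106 K/W
1/R_core = 1/R_stud + 1/R_cav → R_core = 7.111×10^-4 K/W
R_outer = 0.017/(0.92×18.1) = 0.001021 K/W
R_total = 0.006977 K/W
Q = ΔT/R_total = 38/0.006977

Q ≈ 5450 W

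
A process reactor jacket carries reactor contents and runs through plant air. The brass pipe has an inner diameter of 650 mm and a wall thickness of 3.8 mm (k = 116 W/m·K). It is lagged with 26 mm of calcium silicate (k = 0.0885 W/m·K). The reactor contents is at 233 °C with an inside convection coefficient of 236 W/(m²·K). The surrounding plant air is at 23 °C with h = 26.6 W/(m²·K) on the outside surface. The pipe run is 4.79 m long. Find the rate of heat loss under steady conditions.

Q ≈ 6460 W

Per-layer cylindrical resistances, series-summed:
R_inner film = 1/(h_i·2πr₁L) = 1/(236×2π×0.325×4.79) = 4.332×10^-4 K/W
R_brass pipe wall = ln(328.8/325)/(2π×116×4.79) = 3.33×10^-6 K/W
R_calcium silicate = ln(354.8/328.8)/(2π×0.0885×4.79) = 0.02857 K/W
R_outer film = 1/(h_o·2πr_oL) = 1/(26.6×2π×0.3548×4.79) = 0.003521 K/W
R_total = 0.03253 K/W
Q = ΔT/R_total = 210/0.03253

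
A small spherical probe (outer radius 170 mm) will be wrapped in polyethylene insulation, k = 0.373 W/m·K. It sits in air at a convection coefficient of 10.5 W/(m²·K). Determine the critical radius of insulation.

For a sphere r_cr = 2k/h = 2×0.373/10.5
r_cr = 71 mm; since the bare radius (170 mm) is above r_cr, any added insulation will reduce heat loss.

r_cr ≈ 71 mm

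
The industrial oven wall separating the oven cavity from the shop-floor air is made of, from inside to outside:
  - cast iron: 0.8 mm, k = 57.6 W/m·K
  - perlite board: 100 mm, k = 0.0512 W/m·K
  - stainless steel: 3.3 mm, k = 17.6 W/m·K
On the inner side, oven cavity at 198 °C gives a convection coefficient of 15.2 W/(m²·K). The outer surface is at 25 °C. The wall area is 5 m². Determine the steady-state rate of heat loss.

Model the wall as resistances in series:
R_inner film = 1/(h_i·A) = 1/(15.2×5) = 0.01316 K/W
R_cast iron = L/(kA) = 0.0008/(57.6×5) = 2.778×10^-6 K/W
R_perlite board = L/(kA) = 0.1/(0.0512×5) = 0.3906 K/W
R_stainless steel = L/(kA) = 0.0033/(17.6×5) = 3.75×10^-5 K/W
R_total = 0.4038 K/W
Q = ΔT / R_total = 173 / 0.4038

Q ≈ 428 W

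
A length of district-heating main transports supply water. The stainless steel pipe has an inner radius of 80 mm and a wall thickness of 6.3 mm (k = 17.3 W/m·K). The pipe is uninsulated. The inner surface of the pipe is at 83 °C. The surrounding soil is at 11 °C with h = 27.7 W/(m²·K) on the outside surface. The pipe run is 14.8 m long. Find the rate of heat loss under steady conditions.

Cylindrical conduction, so R = ln(r₂/r₁)/(2πkL) per layer, in series:
R_stainless steel pipe wall = ln(86.3/80)/(2π×17.3×14.8) = 4.712×10^-5 K/W
R_outer film = 1/(h_o·2πr_oL) = 1/(27.7×2π×0.0863×14.8) = 0.004499 K/W
R_total = 0.004546 K/W
Q = ΔT/R_total = 72/0.004546

Q ≈ 15800 W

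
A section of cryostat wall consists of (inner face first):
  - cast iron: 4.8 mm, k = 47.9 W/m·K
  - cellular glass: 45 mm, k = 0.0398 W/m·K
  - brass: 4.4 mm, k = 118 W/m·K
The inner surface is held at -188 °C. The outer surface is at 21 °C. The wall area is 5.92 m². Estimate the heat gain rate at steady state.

Thermal resistances in series:
R_cast iron = L/(kA) = 0.0048/(47.9×5.92) = 1.693×10^-5 K/W
R_cellular glass = L/(kA) = 0.045/(0.0398×5.92) = 0.191 K/W
R_brass = L/(kA) = 0.0044/(118×5.92) = 6.299×10^-6 K/W
R_total = 0.191 K/W
Q = ΔT / R_total = 209 / 0.191

Q ≈ 1090 W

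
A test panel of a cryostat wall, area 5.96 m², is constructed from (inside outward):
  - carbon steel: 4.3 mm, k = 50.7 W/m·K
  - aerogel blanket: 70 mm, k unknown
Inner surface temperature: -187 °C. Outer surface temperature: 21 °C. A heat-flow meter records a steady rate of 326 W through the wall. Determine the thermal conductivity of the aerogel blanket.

Thermal resistances in series:
R_carbon steel = L/(kA) = 0.0043/(50.7×5.96) = 1.423×10^-5 K/W
Sum of known resistances R_other = 1.423×10^-5 K/W
Total R = ΔT/Q = 208/326 = 0.638 K/W
R_aerogel blanket = R_total − R_other = 0.638 K/W
k = L/(R·A) = 0.07/(0.638×5.96)

k ≈ 0.0184 W/(m·K)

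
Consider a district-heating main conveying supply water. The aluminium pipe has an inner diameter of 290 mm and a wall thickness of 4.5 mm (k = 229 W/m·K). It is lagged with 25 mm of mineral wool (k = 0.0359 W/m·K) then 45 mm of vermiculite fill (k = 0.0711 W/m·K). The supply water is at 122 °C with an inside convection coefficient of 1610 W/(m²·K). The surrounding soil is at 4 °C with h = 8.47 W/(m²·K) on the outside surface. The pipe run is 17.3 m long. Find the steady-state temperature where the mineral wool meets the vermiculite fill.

Cylindrical conduction, so R = ln(r₂/r₁)/(2πkL) per layer, in series:
R_inner film = 1/(h_i·2πr₁L) = 1/(1610×2π×0.145×17.3) = 3.941×10^-5 K/W
R_aluminium pipe wall = ln(149.5/145)/(2π×229×17.3) = 1.228×10^-6 K/W
R_mineral wool = ln(174.5/149.5)/(2π×0.0359×17.3) = 0.03962 K/W
R_vermiculite fill = ln(219.5/174.5)/(2π×0.0711×17.3) = 0.02969 K/W
R_outer film = 1/(h_o·2πr_oL) = 1/(8.47×2π×0.2195×17.3) = 0.004948 K/W
R_total = 0.0743 K/W
Q = ΔT/R_total = 118/0.0743
Q = 1590 W
T_interface = T_inner − Q·ΣR(inner→interface) = 122 − 1590×0.03967

T ≈ 59 °C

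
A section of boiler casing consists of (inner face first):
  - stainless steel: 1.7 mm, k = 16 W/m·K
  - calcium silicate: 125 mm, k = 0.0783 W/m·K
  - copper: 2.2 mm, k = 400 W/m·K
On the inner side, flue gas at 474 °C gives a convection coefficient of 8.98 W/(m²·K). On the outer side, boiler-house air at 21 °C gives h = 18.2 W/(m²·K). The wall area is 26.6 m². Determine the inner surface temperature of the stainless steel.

Thermal resistances in series:
R_inner film = 1/(h_i·A) = 1/(8.98×26.6) = 0.004186 K/W
R_stainless steel = L/(kA) = 0.0017/(16×26.6) = 3.994×10^-6 K/W
R_calcium silicate = L/(kA) = 0.125/(0.0783×26.6) = 0.06002 K/W
R_copper = L/(kA) = 0.0022/(400×26.6) = 2.068×10^-7 K/W
R_outer film = 1/(h_o·A) = 1/(18.2×26.6) = 0.002066 K/W
R_total = 0.06627 K/W;  Q = ΔT/R_total = 453/0.06627 = 6835 W
T_interface = T_inner − Q·ΣR(inner→interface) = 474 − 6840×0.004186

T ≈ 445 °C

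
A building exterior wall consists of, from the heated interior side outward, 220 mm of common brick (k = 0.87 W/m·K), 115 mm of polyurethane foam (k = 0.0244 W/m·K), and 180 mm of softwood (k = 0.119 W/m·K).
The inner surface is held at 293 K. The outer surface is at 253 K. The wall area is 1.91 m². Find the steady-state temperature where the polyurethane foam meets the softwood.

Model the wall as resistances in series:
R_common brick = L/(kA) = 0.22/(0.87×1.91) = 0.1324 K/W
R_polyurethane foam = L/(kA) = 0.115/(0.0244×1.91) = 2.468 K/W
R_softwood = L/(kA) = 0.18/(0.119×1.91) = 0.7919 K/W
R_total = 3.392 K/W;  Q = ΔT/R_total = 40/3.392 = 11.79 W
T_interface = T_inner − Q·ΣR(inner→interface) = 293 − 11.8×2.6

T ≈ 262 K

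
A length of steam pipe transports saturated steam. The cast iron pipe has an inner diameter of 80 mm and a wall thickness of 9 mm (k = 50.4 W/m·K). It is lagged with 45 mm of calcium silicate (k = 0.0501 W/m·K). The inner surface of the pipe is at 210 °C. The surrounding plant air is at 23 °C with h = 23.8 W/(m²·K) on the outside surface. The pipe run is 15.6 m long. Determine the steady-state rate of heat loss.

Radial resistances (cylindrical: R_cond = ln(r_o/r_i)/(2πkL), R_conv = 1/(h·2πrL)):
R_cast iron pipe wall = ln(49/40)/(2π×50.4×15.6) = 4.108×10^-5 K/W
R_calcium silicate = ln(94/49)/(2π×0.0501×15.6) = 0.1327 K/W
R_outer film = 1/(h_o·2πr_oL) = 1/(23.8×2π×0.094×15.6) = 0.00456 K/W
R_total = 0.1373 K/W
Q = ΔT/R_total = 187/0.1373

Q ≈ 1360 W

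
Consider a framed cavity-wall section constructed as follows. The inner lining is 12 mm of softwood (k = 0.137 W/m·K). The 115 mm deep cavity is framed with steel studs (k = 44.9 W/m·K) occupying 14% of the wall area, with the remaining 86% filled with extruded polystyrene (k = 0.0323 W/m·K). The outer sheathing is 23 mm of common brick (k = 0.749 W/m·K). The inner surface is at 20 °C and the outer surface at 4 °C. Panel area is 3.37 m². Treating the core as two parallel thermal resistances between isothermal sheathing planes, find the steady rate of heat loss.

Q ≈ 395 W

Sheathing layers in series; stud and cavity paths in parallel between them.
R_inner = 0.012/(0.137×3.37) = 0.02599 K/W
R_stud  = 0.115/(44.9×0.14×3.37) = 0.005429 K/W
R_cav   = 0.115/(0.0323×0.86×3.37) = 1.228 K/W
1/R_core = 1/R_stud + 1/R_cav → R_core = 0.005405 K/W
R_outer = 0.023/(0.749×3.37) = 0.009112 K/W
R_total = 0.04051 K/W
Q = ΔT/R_total = 16/0.04051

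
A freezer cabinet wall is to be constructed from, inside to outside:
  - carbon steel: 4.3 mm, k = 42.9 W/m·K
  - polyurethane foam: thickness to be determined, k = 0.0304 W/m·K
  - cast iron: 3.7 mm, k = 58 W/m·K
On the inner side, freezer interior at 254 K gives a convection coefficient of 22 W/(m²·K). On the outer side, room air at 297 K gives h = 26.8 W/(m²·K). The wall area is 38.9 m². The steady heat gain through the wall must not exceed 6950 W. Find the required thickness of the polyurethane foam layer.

Series thermal resistances:
R_inner film = 1/(h_i·A) = 1/(22×38.9) = 0.001168 K/W
R_carbon steel = L/(kA) = 0.0043/(42.9×38.9) = 2.577×10^-6 K/W
R_cast iron = L/(kA) = 0.0037/(58×38.9) = 1.64×10^-6 K/W
R_outer film = 1/(h_o·A) = 1/(26.8×38.9) = 9.592×10^-4 K/W
Sum of the known resistances R_other = 0.002132 K/W
Required total resistance R_tot = ΔT/Q_allow = 43/6950 = 0.006187 K/W
R_polyurethane foam = R_tot − R_other = 0.004055 K/W
L = R·k·A = 0.004055×0.0304×38.9

L ≈ 4.8 mm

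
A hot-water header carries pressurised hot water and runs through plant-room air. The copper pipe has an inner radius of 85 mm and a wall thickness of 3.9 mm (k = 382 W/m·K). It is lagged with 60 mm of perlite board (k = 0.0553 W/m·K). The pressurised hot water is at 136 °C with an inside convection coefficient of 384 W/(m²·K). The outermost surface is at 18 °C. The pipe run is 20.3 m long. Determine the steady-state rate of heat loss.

Q ≈ 1610 W

Treating each annulus and film as a series resistance:
R_inner film = 1/(h_i·2πr₁L) = 1/(384×2π×0.085×20.3) = 2.402×10^-4 K/W
R_copper pipe wall = ln(88.9/85)/(2π×382×20.3) = 9.207×10^-7 K/W
R_perlite board = ln(148.9/88.9)/(2π×0.0553×20.3) = 0.07312 K/W
R_total = 0.07336 K/W
Q = ΔT/R_total = 118/0.07336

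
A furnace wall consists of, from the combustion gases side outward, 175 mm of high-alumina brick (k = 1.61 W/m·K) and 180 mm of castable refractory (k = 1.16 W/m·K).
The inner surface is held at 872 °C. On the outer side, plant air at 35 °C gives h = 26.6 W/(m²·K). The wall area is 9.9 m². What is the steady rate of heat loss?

Series thermal resistances:
R_high-alumina brick = L/(kA) = 0.175/(1.61×9.9) = 0.01098 K/W
R_castable refractory = L/(kA) = 0.18/(1.16×9.9) = 0.01567 K/W
R_outer film = 1/(h_o·A) = 1/(26.6×9.9) = 0.003797 K/W
R_total = 0.03045 K/W
Q = ΔT / R_total = 837 / 0.03045

Q ≈ 27500 W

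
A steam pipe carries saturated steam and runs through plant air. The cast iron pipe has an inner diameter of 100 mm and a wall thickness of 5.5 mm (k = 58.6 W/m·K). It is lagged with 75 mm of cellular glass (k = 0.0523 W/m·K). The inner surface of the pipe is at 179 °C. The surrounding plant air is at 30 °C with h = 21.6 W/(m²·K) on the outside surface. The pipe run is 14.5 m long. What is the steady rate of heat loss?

Per-layer cylindrical resistances, series-summed:
R_cast iron pipe wall = ln(55.5/50)/(2π×58.6×14.5) = 1.955×10^-5 K/W
R_cellular glass = ln(130.5/55.5)/(2π×0.0523×14.5) = 0.1794 K/W
R_outer film = 1/(h_o·2πr_oL) = 1/(21.6×2π×0.1305×14.5) = 0.003894 K/W
R_total = 0.1834 K/W
Q = ΔT/R_total = 149/0.1834

Q ≈ 813 W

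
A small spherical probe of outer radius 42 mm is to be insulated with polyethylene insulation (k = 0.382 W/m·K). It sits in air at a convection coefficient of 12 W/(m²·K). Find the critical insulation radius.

For a sphere r_cr = 2k/h = 2×0.382/12
r_cr = 63.7 mm; since the bare radius (42 mm) is below r_cr, adding a thin layer of insulation will *increase* heat loss.

r_cr ≈ 63.7 mm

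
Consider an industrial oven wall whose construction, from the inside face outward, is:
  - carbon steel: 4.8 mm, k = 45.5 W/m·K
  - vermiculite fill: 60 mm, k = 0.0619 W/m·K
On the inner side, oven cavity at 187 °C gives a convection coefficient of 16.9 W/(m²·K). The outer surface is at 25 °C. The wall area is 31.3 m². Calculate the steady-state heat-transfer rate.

Using the resistance-network approach (series):
R_inner film = 1/(h_i·A) = 1/(16.9×31.3) = 0.00189 K/W
R_carbon steel = L/(kA) = 0.0048/(45.5×31.3) = 3.37×10^-6 K/W
R_vermiculite fill = L/(kA) = 0.06/(0.0619×31.3) = 0.03097 K/W
R_total = 0.03286 K/W
Q = ΔT / R_total = 162 / 0.03286

Q ≈ 4930 W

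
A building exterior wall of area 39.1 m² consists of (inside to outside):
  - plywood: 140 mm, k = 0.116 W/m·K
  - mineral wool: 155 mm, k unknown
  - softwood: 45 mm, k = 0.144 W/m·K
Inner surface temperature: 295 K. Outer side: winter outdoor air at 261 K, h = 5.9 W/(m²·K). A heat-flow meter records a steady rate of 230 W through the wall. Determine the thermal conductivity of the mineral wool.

Series thermal resistances:
R_plywood = L/(kA) = 0.14/(0.116×39.1) = 0.03087 K/W
R_softwood = L/(kA) = 0.045/(0.144×39.1) = 0.007992 K/W
R_outer film = 1/(h_o·A) = 1/(5.9×39.1) = 0.004335 K/W
Sum of known resistances R_other = 0.04319 K/W
Total R = ΔT/Q = 34/230 = 0.1478 K/W
R_mineral wool = R_total − R_other = 0.1046 K/W
k = L/(R·A) = 0.155/(0.1046×39.1)

k ≈ 0.0379 W/(m·K)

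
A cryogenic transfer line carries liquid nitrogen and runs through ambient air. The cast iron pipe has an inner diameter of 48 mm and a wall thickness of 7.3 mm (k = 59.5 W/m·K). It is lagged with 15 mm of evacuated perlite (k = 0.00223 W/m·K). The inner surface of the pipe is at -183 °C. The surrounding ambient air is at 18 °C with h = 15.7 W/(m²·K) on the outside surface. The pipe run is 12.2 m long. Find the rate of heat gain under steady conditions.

For a radial system each layer contributes R = ln(r_out/r_in)/(2πkL); films add R = 1/(hA).
R_cast iron pipe wall = ln(31.3/24)/(2π×59.5×12.2) = 5.823×10^-5 K/W
R_evacuated perlite = ln(46.3/31.3)/(2π×0.00223×12.2) = 2.29 K/W
R_outer film = 1/(h_o·2πr_oL) = 1/(15.7×2π×0.0463×12.2) = 0.01795 K/W
R_total = 2.308 K/W
Q = ΔT/R_total = 201/2.308

Q ≈ 87.1 W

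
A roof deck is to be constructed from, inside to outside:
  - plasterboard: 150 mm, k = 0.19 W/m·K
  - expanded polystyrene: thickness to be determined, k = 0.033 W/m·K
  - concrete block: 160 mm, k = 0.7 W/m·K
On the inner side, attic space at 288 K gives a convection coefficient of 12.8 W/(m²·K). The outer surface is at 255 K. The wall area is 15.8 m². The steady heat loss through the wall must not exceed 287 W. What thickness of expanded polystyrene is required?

Thermal resistances in series:
R_inner film = 1/(h_i·A) = 1/(12.8×15.8) = 0.004945 K/W
R_plasterboard = L/(kA) = 0.15/(0.19×15.8) = 0.04997 K/W
R_concrete block = L/(kA) = 0.16/(0.7×15.8) = 0.01447 K/W
Sum of the known resistances R_other = 0.06938 K/W
Required total resistance R_tot = ΔT/Q_allow = 33/287 = 0.115 K/W
R_expanded polystyrene = R_tot − R_other = 0.0456 K/W
L = R·k·A = 0.0456×0.033×15.8

L ≈ 23.8 mm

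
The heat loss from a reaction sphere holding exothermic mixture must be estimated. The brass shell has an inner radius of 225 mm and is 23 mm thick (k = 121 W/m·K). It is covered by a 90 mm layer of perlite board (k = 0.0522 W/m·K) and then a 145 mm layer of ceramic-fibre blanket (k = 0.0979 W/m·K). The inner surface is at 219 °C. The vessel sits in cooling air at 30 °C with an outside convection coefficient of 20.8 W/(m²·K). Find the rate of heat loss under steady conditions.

Radial (spherical) resistances in series:
R_brass shell = (1/0.225 − 1/0.248)/(4π×121) = 2.711×10^-4 K/W
R_perlite board = (1/0.248 − 1/0.338)/(4π×0.0522) = 1.637 K/W
R_ceramic-fibre blanket = (1/0.338 − 1/0.483)/(4π×0.0979) = 0.722 K/W
R_outer film = 1/(h·4πr_o²) = 1/(20.8×4π×0.483²) = 0.0164 K/W
R_total = 2.375 K/W
Q = ΔT/R_total = 189/2.375

Q ≈ 79.6 W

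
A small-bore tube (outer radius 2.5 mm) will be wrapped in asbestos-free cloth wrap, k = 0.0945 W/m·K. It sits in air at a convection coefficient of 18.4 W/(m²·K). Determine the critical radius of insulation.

r_cr ≈ 5.14 mm

For a cylinder r_cr = k/h = 0.0945/18.4
r_cr = 5.14 mm; since the bare radius (2.5 mm) is below r_cr, adding a thin layer of insulation will *increase* heat loss.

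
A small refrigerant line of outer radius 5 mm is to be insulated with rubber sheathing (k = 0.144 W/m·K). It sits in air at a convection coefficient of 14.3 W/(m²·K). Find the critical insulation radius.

r_cr ≈ 10.1 mm

For a cylinder r_cr = k/h = 0.144/14.3
r_cr = 10.1 mm; since the bare radius (5 mm) is below r_cr, adding a thin layer of insulation will *increase* heat loss.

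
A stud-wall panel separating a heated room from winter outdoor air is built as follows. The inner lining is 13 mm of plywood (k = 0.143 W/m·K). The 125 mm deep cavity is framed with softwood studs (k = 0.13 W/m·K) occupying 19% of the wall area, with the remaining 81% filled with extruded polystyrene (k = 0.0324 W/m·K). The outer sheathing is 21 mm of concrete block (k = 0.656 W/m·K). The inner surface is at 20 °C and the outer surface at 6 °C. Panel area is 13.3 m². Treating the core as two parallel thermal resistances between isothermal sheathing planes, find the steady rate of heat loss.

Sheathing layers in series; stud and cavity paths in parallel between them.
R_inner = 0.013/(0.143×13.3) = 0.006835 K/W
R_stud  = 0.125/(0.13×0.19×13.3) = 0.3805 K/W
R_cav   = 0.125/(0.0324×0.81×13.3) = 0.3581 K/W
1/R_core = 1/R_stud + 1/R_cav → R_core = 0.1845 K/W
R_outer = 0.021/(0.656×13.3) = 0.002407 K/W
R_total = 0.1937 K/W
Q = ΔT/R_total = 14/0.1937

Q ≈ 72.3 W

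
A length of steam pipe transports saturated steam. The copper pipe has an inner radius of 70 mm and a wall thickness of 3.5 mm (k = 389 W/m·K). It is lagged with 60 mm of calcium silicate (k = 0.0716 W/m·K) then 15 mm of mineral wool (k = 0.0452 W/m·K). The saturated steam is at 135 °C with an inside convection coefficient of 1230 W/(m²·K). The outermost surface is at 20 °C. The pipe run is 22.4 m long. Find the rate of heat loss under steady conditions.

Q ≈ 1510 W

Cylindrical conduction, so R = ln(r₂/r₁)/(2πkL) per layer, in series:
R_inner film = 1/(h_i·2πr₁L) = 1/(1230×2π×0.07×22.4) = 8.252×10^-5 K/W
R_copper pipe wall = ln(73.5/70)/(2π×389×22.4) = 8.912×10^-7 K/W
R_calcium silicate = ln(133.5/73.5)/(2π×0.0716×22.4) = 0.05922 K/W
R_mineral wool = ln(148.5/133.5)/(2π×0.0452×22.4) = 0.01674 K/W
R_total = 0.07605 K/W
Q = ΔT/R_total = 115/0.07605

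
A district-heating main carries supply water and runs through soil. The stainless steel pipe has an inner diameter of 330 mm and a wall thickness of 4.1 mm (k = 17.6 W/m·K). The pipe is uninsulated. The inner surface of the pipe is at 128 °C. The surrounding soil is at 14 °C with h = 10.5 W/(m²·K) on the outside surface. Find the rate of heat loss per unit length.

q′ ≈ 1270 W/m

For a radial system each layer contributes R = ln(r_out/r_in)/(2πkL); films add R = 1/(hA).
R_stainless steel pipe wall = ln(169.1/165)/(2π×17.6×1) = 2.22×10^-4 K/W
R_outer film = 1/(h_o·2πr_oL) = 1/(10.5×2π×0.1691×1) = 0.08964 K/W
R_total = 0.08986 K/W
Q = ΔT/R_total = 114/0.08986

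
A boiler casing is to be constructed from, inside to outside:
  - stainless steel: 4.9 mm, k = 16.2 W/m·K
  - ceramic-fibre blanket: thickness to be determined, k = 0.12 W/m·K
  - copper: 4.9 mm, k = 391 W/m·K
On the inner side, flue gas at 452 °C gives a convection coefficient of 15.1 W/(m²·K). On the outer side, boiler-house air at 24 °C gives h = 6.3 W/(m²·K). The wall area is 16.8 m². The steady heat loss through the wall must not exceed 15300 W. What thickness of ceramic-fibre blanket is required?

Model the wall as resistances in series:
R_inner film = 1/(h_i·A) = 1/(15.1×16.8) = 0.003942 K/W
R_stainless steel = L/(kA) = 0.0049/(16.2×16.8) = 1.8×10^-5 K/W
R_copper = L/(kA) = 0.0049/(391×16.8) = 7.46×10^-7 K/W
R_outer film = 1/(h_o·A) = 1/(6.3×16.8) = 0.009448 K/W
Sum of the known resistances R_other = 0.01341 K/W
Required total resistance R_tot = ΔT/Q_allow = 428/15300 = 0.02797 K/W
R_ceramic-fibre blanket = R_tot − R_other = 0.01456 K/W
L = R·k·A = 0.01456×0.12×16.8

L ≈ 29.4 mm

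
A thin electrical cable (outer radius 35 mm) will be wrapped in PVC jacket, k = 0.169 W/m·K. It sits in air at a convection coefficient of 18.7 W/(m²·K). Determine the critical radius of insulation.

r_cr ≈ 9.04 mm

For a cylinder r_cr = k/h = 0.169/18.7
r_cr = 9.04 mm; since the bare radius (35 mm) is above r_cr, any added insulation will reduce heat loss.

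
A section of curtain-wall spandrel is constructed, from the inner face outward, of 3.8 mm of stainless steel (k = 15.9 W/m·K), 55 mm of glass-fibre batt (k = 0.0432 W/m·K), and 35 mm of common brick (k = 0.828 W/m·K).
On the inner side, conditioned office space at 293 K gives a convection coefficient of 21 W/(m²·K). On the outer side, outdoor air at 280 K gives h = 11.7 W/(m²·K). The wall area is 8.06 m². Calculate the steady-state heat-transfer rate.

Model the wall as resistances in series:
R_inner film = 1/(h_i·A) = 1/(21×8.06) = 0.005908 K/W
R_stainless steel = L/(kA) = 0.0038/(15.9×8.06) = 2.965×10^-5 K/W
R_glass-fibre batt = L/(kA) = 0.055/(0.0432×8.06) = 0.158 K/W
R_common brick = L/(kA) = 0.035/(0.828×8.06) = 0.005244 K/W
R_outer film = 1/(h_o·A) = 1/(11.7×8.06) = 0.0106 K/W
R_total = 0.1797 K/W
Q = ΔT / R_total = 13 / 0.1797

Q ≈ 72.3 W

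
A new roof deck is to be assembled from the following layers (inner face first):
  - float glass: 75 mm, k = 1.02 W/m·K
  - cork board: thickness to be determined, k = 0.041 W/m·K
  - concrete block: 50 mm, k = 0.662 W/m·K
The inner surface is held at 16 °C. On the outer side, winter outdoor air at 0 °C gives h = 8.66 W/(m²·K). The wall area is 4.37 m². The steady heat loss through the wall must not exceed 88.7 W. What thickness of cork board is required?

L ≈ 21.5 mm

Thermal resistances in series:
R_float glass = L/(kA) = 0.075/(1.02×4.37) = 0.01683 K/W
R_concrete block = L/(kA) = 0.05/(0.662×4.37) = 0.01728 K/W
R_outer film = 1/(h_o·A) = 1/(8.66×4.37) = 0.02642 K/W
Sum of the known resistances R_other = 0.06053 K/W
Required total resistance R_tot = ΔT/Q_allow = 16/88.7 = 0.1804 K/W
R_cork board = R_tot − R_other = 0.1198 K/W
L = R·k·A = 0.1198×0.041×4.37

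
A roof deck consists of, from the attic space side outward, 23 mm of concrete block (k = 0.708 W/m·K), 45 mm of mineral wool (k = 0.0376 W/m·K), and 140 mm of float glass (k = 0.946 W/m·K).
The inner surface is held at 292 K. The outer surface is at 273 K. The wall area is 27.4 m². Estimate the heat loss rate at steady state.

Q ≈ 378 W

Using the resistance-network approach (series):
R_concrete block = L/(kA) = 0.023/(0.708×27.4) = 0.001186 K/W
R_mineral wool = L/(kA) = 0.045/(0.0376×27.4) = 0.04368 K/W
R_float glass = L/(kA) = 0.14/(0.946×27.4) = 0.005401 K/W
R_total = 0.05027 K/W
Q = ΔT / R_total = 19 / 0.05027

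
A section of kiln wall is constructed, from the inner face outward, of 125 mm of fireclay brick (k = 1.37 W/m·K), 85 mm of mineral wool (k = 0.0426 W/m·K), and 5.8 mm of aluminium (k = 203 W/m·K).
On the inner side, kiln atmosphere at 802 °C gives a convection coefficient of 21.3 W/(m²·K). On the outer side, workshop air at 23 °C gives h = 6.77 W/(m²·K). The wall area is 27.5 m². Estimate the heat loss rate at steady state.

Treating each layer as a thermal resistance in series:
R_inner film = 1/(h_i·A) = 1/(21.3×27.5) = 0.001707 K/W
R_fireclay brick = L/(kA) = 0.125/(1.37×27.5) = 0.003318 K/W
R_mineral wool = L/(kA) = 0.085/(0.0426×27.5) = 0.07256 K/W
R_aluminium = L/(kA) = 0.0058/(203×27.5) = 1.039×10^-6 K/W
R_outer film = 1/(h_o·A) = 1/(6.77×27.5) = 0.005371 K/W
R_total = 0.08295 K/W
Q = ΔT / R_total = 779 / 0.08295

Q ≈ 9390 W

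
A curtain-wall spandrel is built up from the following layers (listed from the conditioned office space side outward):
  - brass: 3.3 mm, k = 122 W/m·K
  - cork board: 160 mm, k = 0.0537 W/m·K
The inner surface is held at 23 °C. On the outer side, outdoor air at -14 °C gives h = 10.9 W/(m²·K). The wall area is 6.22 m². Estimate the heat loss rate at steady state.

Model the wall as resistances in series:
R_brass = L/(kA) = 0.0033/(122×6.22) = 4.349×10^-6 K/W
R_cork board = L/(kA) = 0.16/(0.0537×6.22) = 0.479 K/W
R_outer film = 1/(h_o·A) = 1/(10.9×6.22) = 0.01475 K/W
R_total = 0.4938 K/W
Q = ΔT / R_total = 37 / 0.4938

Q ≈ 74.9 W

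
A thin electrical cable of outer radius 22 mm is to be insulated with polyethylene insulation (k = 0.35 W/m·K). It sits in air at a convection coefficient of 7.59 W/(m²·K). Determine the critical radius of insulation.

r_cr ≈ 46.1 mm

For a cylinder r_cr = k/h = 0.35/7.59
r_cr = 46.1 mm; since the bare radius (22 mm) is below r_cr, adding a thin layer of insulation will *increase* heat loss.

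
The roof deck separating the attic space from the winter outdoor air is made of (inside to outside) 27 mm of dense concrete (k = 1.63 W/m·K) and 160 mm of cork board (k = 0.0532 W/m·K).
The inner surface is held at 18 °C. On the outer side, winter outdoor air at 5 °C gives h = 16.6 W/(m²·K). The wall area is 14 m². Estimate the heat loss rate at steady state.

Q ≈ 59 W

Model the wall as resistances in series:
R_dense concrete = L/(kA) = 0.027/(1.63×14) = 0.001183 K/W
R_cork board = L/(kA) = 0.16/(0.0532×14) = 0.2148 K/W
R_outer film = 1/(h_o·A) = 1/(16.6×14) = 0.004303 K/W
R_total = 0.2203 K/W
Q = ΔT / R_total = 13 / 0.2203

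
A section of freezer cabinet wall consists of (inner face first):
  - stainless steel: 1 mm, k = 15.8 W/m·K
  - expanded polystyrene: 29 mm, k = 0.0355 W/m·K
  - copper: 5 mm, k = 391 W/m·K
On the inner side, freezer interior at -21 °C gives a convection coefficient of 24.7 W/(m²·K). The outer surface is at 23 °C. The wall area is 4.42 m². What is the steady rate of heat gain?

Q ≈ 227 W

Thermal resistances in series:
R_inner film = 1/(h_i·A) = 1/(24.7×4.42) = 0.00916 K/W
R_stainless steel = L/(kA) = 0.001/(15.8×4.42) = 1.432×10^-5 K/W
R_expanded polystyrene = L/(kA) = 0.029/(0.0355×4.42) = 0.1848 K/W
R_copper = L/(kA) = 0.005/(391×4.42) = 2.893×10^-6 K/W
R_total = 0.194 K/W
Q = ΔT / R_total = 44 / 0.194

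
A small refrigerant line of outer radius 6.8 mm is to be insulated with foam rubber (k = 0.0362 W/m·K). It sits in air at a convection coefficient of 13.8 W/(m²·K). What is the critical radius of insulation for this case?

For a cylinder r_cr = k/h = 0.0362/13.8
r_cr = 2.62 mm; since the bare radius (6.8 mm) is above r_cr, any added insulation will reduce heat loss.

r_cr ≈ 2.62 mm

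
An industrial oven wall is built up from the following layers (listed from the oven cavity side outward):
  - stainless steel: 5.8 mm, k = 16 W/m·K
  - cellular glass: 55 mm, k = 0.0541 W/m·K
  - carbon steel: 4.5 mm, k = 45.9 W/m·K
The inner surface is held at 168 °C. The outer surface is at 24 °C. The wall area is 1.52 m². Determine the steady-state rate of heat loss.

Q ≈ 215 W

Using the resistance-network approach (series):
R_stainless steel = L/(kA) = 0.0058/(16×1.52) = 2.385×10^-4 K/W
R_cellular glass = L/(kA) = 0.055/(0.0541×1.52) = 0.6688 K/W
R_carbon steel = L/(kA) = 0.0045/(45.9×1.52) = 6.45×10^-5 K/W
R_total = 0.6691 K/W
Q = ΔT / R_total = 144 / 0.6691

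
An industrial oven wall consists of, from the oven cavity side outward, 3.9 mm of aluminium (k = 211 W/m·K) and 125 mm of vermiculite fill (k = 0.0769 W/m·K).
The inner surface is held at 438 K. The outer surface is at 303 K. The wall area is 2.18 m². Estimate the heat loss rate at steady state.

Q ≈ 181 W

Series thermal resistances:
R_aluminium = L/(kA) = 0.0039/(211×2.18) = 8.479×10^-6 K/W
R_vermiculite fill = L/(kA) = 0.125/(0.0769×2.18) = 0.7456 K/W
R_total = 0.7456 K/W
Q = ΔT / R_total = 135 / 0.7456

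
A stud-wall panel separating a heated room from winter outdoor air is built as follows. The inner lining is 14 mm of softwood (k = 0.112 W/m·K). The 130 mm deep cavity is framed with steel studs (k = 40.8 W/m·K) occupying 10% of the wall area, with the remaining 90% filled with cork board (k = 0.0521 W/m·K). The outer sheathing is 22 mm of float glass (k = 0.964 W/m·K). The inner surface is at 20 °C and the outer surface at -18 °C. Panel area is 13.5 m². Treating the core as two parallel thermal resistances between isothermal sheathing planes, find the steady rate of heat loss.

Q ≈ 2860 W

Sheathing layers in series; stud and cavity paths in parallel between them.
R_inner = 0.014/(0.112×13.5) = 0.009259 K/W
R_stud  = 0.13/(40.8×0.1×13.5) = 0.00236 K/W
R_cav   = 0.13/(0.0521×0.9×13.5) = 0.2054 K/W
1/R_core = 1/R_stud + 1/R_cav → R_core = 0.002333 K/W
R_outer = 0.022/(0.964×13.5) = 0.00169 K/W
R_total = 0.01328 K/W
Q = ΔT/R_total = 38/0.01328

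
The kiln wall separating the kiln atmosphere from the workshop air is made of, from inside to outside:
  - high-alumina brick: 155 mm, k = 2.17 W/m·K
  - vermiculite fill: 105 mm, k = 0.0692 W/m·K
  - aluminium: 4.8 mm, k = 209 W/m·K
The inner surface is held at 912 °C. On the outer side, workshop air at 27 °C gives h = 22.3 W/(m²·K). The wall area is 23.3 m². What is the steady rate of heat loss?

Q ≈ 12600 W

Treating each layer as a thermal resistance in series:
R_high-alumina brick = L/(kA) = 0.155/(2.17×23.3) = 0.003066 K/W
R_vermiculite fill = L/(kA) = 0.105/(0.0692×23.3) = 0.06512 K/W
R_aluminium = L/(kA) = 0.0048/(209×23.3) = 9.857×10^-7 K/W
R_outer film = 1/(h_o·A) = 1/(22.3×23.3) = 0.001925 K/W
R_total = 0.07011 K/W
Q = ΔT / R_total = 885 / 0.07011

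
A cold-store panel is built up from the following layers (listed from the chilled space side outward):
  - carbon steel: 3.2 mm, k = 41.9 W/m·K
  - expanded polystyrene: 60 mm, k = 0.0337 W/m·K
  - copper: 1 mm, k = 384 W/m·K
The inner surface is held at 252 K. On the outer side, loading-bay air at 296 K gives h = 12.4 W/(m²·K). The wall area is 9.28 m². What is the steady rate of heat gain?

Q ≈ 219 W

Model the wall as resistances in series:
R_carbon steel = L/(kA) = 0.0032/(41.9×9.28) = 8.23×10^-6 K/W
R_expanded polystyrene = L/(kA) = 0.06/(0.0337×9.28) = 0.1919 K/W
R_copper = L/(kA) = 0.001/(384×9.28) = 2.806×10^-7 K/W
R_outer film = 1/(h_o·A) = 1/(12.4×9.28) = 0.00869 K/W
R_total = 0.2006 K/W
Q = ΔT / R_total = 44 / 0.2006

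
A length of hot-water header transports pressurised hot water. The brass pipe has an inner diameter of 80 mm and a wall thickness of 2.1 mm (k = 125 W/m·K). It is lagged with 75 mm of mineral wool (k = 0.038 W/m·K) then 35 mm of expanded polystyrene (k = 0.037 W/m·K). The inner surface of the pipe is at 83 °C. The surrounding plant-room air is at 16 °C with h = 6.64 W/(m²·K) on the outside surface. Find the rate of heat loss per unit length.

q′ ≈ 12 W/m

For a radial system each layer contributes R = ln(r_out/r_in)/(2πkL); films add R = 1/(hA).
R_brass pipe wall = ln(42.1/40)/(2π×125×1) = 6.515×10^-5 K/W
R_mineral wool = ln(117.1/42.1)/(2π×0.038×1) = 4.285 K/W
R_expanded polystyrene = ln(152.1/117.1)/(2π×0.037×1) = 1.125 K/W
R_outer film = 1/(h_o·2πr_oL) = 1/(6.64×2π×0.1521×1) = 0.1576 K/W
R_total = 5.567 K/W
Q = ΔT/R_total = 67/5.567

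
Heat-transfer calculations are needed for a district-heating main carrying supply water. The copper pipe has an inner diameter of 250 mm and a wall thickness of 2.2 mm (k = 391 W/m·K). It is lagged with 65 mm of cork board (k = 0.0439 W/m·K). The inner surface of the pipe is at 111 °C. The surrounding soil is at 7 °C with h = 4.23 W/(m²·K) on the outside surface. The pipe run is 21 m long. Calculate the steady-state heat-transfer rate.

Treating each annulus and film as a series resistance:
R_copper pipe wall = ln(127.2/125)/(2π×391×21) = 3.382×10^-7 K/W
R_cork board = ln(192.2/127.2)/(2π×0.0439×21) = 0.07126 K/W
R_outer film = 1/(h_o·2πr_oL) = 1/(4.23×2π×0.1922×21) = 0.009322 K/W
R_total = 0.08058 K/W
Q = ΔT/R_total = 104/0.08058

Q ≈ 1290 W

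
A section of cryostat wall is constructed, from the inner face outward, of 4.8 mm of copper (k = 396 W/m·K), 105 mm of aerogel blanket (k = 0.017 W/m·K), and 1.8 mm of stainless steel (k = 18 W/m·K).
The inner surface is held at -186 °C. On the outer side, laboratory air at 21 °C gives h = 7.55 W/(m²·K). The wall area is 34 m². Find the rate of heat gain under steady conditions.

Model the wall as resistances in series:
R_copper = L/(kA) = 0.0048/(396×34) = 3.565×10^-7 K/W
R_aerogel blanket = L/(kA) = 0.105/(0.017×34) = 0.1817 K/W
R_stainless steel = L/(kA) = 0.0018/(18×34) = 2.941×10^-6 K/W
R_outer film = 1/(h_o·A) = 1/(7.55×34) = 0.003896 K/W
R_total = 0.1856 K/W
Q = ΔT / R_total = 207 / 0.1856

Q ≈ 1120 W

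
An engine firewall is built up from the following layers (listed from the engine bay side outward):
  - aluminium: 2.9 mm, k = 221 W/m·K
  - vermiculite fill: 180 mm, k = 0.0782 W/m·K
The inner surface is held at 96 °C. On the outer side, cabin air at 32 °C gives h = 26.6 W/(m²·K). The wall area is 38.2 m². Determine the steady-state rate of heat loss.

Model the wall as resistances in series:
R_aluminium = L/(kA) = 0.0029/(221×38.2) = 3.435×10^-7 K/W
R_vermiculite fill = L/(kA) = 0.18/(0.0782×38.2) = 0.06026 K/W
R_outer film = 1/(h_o·A) = 1/(26.6×38.2) = 9.841×10^-4 K/W
R_total = 0.06124 K/W
Q = ΔT / R_total = 64 / 0.06124

Q ≈ 1050 W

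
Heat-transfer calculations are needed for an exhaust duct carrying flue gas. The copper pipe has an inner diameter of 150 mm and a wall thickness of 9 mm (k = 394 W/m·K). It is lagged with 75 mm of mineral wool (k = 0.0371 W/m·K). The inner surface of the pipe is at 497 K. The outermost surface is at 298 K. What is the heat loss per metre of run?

For a radial system each layer contributes R = ln(r_out/r_in)/(2πkL); films add R = 1/(hA).
R_copper pipe wall = ln(84/75)/(2π×394×1) = 4.578×10^-5 K/W
R_mineral wool = ln(159/84)/(2π×0.0371×1) = 2.737 K/W
R_total = 2.737 K/W
Q = ΔT/R_total = 199/2.737

q′ ≈ 72.7 W/m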